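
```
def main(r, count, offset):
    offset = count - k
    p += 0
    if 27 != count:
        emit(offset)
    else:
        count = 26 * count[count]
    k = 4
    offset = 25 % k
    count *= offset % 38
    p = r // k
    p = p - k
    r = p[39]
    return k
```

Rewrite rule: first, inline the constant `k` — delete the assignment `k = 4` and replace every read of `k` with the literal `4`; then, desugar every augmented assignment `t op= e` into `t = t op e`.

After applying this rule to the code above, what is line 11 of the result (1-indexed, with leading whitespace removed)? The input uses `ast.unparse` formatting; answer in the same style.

p = p - 4

Transformed code:
def main(r, count, offset):
    offset = count - 4
    p = p + 0
    if 27 != count:
        emit(offset)
    else:
        count = 26 * count[count]
    offset = 25 % 4
    count = count * (offset % 38)
    p = r // 4
    p = p - 4
    r = p[39]
    return 4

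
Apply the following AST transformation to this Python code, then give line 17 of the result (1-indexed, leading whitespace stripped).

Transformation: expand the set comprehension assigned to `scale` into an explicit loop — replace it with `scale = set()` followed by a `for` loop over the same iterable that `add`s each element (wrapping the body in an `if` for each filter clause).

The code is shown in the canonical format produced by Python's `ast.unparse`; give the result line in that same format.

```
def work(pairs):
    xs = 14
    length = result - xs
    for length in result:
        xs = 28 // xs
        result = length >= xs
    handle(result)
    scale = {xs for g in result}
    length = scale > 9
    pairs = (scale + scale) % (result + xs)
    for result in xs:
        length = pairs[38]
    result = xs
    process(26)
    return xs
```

Transformed code:
def work(pairs):
    xs = 14
    length = result - xs
    for length in result:
        xs = 28 // xs
        result = length >= xs
    handle(result)
    scale = set()
    for g in result:
        scale.add(xs)
    length = scale > 9
    pairs = (scale + scale) % (result + xs)
    for result in xs:
        length = pairs[38]
    result = xs
    process(26)
    return xs

return xs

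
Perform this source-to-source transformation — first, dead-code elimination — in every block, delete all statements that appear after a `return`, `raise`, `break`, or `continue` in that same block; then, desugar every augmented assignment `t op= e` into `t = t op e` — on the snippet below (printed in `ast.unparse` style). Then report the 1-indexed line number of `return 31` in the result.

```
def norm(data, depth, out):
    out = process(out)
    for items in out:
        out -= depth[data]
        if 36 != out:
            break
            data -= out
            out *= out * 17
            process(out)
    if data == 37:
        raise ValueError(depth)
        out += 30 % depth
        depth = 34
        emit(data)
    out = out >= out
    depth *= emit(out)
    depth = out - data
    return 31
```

12

Transformed code:
def norm(data, depth, out):
    out = process(out)
    for items in out:
        out = out - depth[data]
        if 36 != out:
            break
    if data == 37:
        raise ValueError(depth)
    out = out >= out
    depth = depth * emit(out)
    depth = out - data
    return 31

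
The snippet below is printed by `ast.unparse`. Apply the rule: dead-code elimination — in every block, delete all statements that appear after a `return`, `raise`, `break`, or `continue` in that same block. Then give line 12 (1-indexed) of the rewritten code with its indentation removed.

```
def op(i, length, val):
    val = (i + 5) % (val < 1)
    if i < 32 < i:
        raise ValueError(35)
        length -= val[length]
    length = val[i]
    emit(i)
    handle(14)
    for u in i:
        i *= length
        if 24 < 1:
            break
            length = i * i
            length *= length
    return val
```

return val

Transformed code:
def op(i, length, val):
    val = (i + 5) % (val < 1)
    if i < 32 < i:
        raise ValueError(35)
    length = val[i]
    emit(i)
    handle(14)
    for u in i:
        i *= length
        if 24 < 1:
            break
    return val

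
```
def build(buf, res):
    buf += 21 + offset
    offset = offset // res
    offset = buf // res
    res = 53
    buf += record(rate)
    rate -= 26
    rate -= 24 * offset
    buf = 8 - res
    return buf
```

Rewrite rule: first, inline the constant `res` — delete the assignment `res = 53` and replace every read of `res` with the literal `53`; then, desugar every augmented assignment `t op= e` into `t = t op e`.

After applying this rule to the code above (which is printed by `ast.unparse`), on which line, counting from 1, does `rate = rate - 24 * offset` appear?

7

Transformed code:
def build(buf, res):
    buf = buf + (21 + offset)
    offset = offset // 53
    offset = buf // 53
    buf = buf + record(rate)
    rate = rate - 26
    rate = rate - 24 * offset
    buf = 8 - 53
    return buf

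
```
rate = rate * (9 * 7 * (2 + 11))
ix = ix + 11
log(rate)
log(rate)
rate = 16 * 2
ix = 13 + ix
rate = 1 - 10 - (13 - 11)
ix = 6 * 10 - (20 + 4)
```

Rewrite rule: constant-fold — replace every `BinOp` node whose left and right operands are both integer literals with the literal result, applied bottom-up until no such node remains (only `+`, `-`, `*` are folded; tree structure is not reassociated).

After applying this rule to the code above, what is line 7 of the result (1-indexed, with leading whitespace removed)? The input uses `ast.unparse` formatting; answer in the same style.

rate = -11

Transformed code:
rate = rate * 819
ix = ix + 11
log(rate)
log(rate)
rate = 32
ix = 13 + ix
rate = -11
ix = 36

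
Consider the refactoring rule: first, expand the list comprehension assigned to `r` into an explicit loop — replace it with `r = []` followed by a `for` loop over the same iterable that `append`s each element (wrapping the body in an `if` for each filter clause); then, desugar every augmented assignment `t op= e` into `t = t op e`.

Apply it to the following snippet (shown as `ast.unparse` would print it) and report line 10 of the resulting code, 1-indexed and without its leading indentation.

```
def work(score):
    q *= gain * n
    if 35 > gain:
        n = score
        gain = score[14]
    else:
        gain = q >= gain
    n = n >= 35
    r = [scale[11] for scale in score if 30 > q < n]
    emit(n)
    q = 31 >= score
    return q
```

for scale in score:

Transformed code:
def work(score):
    q = q * (gain * n)
    if 35 > gain:
        n = score
        gain = score[14]
    else:
        gain = q >= gain
    n = n >= 35
    r = []
    for scale in score:
        if 30 > q < n:
            r.append(scale[11])
    emit(n)
    q = 31 >= score
    return q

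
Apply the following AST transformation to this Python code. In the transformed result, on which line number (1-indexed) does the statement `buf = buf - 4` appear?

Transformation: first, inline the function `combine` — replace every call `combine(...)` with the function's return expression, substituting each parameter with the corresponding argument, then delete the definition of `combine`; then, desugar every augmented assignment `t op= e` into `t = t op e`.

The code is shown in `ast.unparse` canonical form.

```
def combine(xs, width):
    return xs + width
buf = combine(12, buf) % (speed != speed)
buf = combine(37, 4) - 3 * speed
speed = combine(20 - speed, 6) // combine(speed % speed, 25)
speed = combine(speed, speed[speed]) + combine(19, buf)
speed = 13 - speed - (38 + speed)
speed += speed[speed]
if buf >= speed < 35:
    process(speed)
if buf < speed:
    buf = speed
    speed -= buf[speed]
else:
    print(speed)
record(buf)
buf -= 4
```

15

Transformed code:
buf = (12 + buf) % (speed != speed)
buf = 37 + 4 - 3 * speed
speed = (20 - speed + 6) // (speed % speed + 25)
speed = speed + speed[speed] + (19 + buf)
speed = 13 - speed - (38 + speed)
speed = speed + speed[speed]
if buf >= speed < 35:
    process(speed)
if buf < speed:
    buf = speed
    speed = speed - buf[speed]
else:
    print(speed)
record(buf)
buf = buf - 4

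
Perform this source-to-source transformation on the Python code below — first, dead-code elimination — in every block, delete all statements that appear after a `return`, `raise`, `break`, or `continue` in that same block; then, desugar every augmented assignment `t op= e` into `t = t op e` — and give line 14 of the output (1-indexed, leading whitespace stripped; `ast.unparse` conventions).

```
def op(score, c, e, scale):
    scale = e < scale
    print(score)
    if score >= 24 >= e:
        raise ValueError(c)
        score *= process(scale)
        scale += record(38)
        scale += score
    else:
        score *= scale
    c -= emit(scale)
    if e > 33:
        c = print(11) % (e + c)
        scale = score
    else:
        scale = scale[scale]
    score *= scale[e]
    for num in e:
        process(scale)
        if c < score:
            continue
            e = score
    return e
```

score = score * scale[e]

Transformed code:
def op(score, c, e, scale):
    scale = e < scale
    print(score)
    if score >= 24 >= e:
        raise ValueError(c)
    else:
        score = score * scale
    c = c - emit(scale)
    if e > 33:
        c = print(11) % (e + c)
        scale = score
    else:
        scale = scale[scale]
    score = score * scale[e]
    for num in e:
        process(scale)
        if c < score:
            continue
    return e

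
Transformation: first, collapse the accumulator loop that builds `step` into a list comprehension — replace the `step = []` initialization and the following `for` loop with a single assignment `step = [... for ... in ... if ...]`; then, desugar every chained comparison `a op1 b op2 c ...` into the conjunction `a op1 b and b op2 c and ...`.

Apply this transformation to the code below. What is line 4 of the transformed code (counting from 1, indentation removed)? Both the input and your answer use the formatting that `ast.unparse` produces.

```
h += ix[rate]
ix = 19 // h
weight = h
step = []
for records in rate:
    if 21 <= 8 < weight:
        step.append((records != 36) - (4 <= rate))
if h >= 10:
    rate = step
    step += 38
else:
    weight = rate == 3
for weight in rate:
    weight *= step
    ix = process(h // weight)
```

step = [(records != 36) - (4 <= rate) for records in rate if 21 <= 8 and 8 < weight]

Transformed code:
h += ix[rate]
ix = 19 // h
weight = h
step = [(records != 36) - (4 <= rate) for records in rate if 21 <= 8 and 8 < weight]
if h >= 10:
    rate = step
    step += 38
else:
    weight = rate == 3
for weight in rate:
    weight *= step
    ix = process(h // weight)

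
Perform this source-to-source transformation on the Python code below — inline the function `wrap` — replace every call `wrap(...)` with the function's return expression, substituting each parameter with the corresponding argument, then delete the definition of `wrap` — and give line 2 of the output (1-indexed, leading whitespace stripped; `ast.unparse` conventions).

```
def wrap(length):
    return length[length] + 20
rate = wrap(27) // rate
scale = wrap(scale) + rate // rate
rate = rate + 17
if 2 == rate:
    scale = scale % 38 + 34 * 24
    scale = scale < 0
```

Transformed code:
rate = (27[27] + 20) // rate
scale = scale[scale] + 20 + rate // rate
rate = rate + 17
if 2 == rate:
    scale = scale % 38 + 34 * 24
    scale = scale < 0

scale = scale[scale] + 20 + rate // rate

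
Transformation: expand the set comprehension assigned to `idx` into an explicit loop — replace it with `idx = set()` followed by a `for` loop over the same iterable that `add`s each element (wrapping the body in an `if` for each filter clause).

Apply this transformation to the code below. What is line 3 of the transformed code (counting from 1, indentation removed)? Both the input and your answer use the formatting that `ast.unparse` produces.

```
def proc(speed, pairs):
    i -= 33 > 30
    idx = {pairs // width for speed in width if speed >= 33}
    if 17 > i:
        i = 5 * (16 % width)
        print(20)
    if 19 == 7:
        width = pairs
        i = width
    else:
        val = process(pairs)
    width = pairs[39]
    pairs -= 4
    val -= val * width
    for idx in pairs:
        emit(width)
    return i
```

Transformed code:
def proc(speed, pairs):
    i -= 33 > 30
    idx = set()
    for speed in width:
        if speed >= 33:
            idx.add(pairs // width)
    if 17 > i:
        i = 5 * (16 % width)
        print(20)
    if 19 == 7:
        width = pairs
        i = width
    else:
        val = process(pairs)
    width = pairs[39]
    pairs -= 4
    val -= val * width
    for idx in pairs:
        emit(width)
    return i

idx = set()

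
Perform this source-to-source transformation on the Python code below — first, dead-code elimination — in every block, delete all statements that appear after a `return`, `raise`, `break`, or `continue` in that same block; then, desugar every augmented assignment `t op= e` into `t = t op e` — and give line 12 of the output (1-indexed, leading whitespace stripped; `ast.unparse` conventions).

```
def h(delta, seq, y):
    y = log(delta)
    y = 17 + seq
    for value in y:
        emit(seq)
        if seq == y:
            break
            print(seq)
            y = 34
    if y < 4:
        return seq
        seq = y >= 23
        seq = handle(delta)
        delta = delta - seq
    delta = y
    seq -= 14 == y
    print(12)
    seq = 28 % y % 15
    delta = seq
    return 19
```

print(12)

Transformed code:
def h(delta, seq, y):
    y = log(delta)
    y = 17 + seq
    for value in y:
        emit(seq)
        if seq == y:
            break
    if y < 4:
        return seq
    delta = y
    seq = seq - (14 == y)
    print(12)
    seq = 28 % y % 15
    delta = seq
    return 19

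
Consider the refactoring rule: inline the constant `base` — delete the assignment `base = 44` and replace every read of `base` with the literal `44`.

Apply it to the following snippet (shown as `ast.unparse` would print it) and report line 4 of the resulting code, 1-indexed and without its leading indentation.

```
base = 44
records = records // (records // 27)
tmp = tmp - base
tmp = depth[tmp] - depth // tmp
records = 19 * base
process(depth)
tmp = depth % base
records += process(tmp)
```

records = 19 * 44

Transformed code:
records = records // (records // 27)
tmp = tmp - 44
tmp = depth[tmp] - depth // tmp
records = 19 * 44
process(depth)
tmp = depth % 44
records += process(tmp)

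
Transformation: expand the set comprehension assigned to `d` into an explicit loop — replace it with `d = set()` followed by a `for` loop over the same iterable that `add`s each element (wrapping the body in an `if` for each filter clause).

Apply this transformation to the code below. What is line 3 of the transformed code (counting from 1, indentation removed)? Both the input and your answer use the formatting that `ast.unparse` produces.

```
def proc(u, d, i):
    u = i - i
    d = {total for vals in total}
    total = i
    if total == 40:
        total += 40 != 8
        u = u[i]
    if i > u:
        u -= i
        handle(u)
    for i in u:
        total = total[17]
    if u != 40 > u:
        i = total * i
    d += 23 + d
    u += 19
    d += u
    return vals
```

d = set()

Transformed code:
def proc(u, d, i):
    u = i - i
    d = set()
    for vals in total:
        d.add(total)
    total = i
    if total == 40:
        total += 40 != 8
        u = u[i]
    if i > u:
        u -= i
        handle(u)
    for i in u:
        total = total[17]
    if u != 40 > u:
        i = total * i
    d += 23 + d
    u += 19
    d += u
    return vals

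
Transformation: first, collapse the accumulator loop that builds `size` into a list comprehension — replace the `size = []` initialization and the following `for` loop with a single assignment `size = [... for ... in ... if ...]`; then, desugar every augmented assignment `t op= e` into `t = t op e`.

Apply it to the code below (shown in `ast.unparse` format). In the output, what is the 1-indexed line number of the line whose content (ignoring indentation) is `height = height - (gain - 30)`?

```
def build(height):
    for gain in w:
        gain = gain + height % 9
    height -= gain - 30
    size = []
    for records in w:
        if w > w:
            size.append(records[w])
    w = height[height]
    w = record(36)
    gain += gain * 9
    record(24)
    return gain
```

4

Transformed code:
def build(height):
    for gain in w:
        gain = gain + height % 9
    height = height - (gain - 30)
    size = [records[w] for records in w if w > w]
    w = height[height]
    w = record(36)
    gain = gain + gain * 9
    record(24)
    return gain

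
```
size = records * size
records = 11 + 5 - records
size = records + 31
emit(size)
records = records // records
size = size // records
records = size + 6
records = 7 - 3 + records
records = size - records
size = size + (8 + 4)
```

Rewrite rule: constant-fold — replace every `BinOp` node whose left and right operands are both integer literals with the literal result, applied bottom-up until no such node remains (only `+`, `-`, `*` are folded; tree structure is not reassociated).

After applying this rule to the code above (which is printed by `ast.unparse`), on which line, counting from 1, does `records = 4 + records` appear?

8

Transformed code:
size = records * size
records = 16 - records
size = records + 31
emit(size)
records = records // records
size = size // records
records = size + 6
records = 4 + records
records = size - records
size = size + 12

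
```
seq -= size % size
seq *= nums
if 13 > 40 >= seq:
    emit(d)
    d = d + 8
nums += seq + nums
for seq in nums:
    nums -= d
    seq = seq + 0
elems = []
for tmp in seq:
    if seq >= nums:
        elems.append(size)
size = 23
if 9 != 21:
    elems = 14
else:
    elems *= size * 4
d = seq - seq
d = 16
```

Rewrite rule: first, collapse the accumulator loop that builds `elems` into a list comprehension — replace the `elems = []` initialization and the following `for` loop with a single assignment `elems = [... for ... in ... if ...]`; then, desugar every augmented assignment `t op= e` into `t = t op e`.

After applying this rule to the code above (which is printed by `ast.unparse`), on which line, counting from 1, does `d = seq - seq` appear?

Transformed code:
seq = seq - size % size
seq = seq * nums
if 13 > 40 >= seq:
    emit(d)
    d = d + 8
nums = nums + (seq + nums)
for seq in nums:
    nums = nums - d
    seq = seq + 0
elems = [size for tmp in seq if seq >= nums]
size = 23
if 9 != 21:
    elems = 14
else:
    elems = elems * (size * 4)
d = seq - seq
d = 16

16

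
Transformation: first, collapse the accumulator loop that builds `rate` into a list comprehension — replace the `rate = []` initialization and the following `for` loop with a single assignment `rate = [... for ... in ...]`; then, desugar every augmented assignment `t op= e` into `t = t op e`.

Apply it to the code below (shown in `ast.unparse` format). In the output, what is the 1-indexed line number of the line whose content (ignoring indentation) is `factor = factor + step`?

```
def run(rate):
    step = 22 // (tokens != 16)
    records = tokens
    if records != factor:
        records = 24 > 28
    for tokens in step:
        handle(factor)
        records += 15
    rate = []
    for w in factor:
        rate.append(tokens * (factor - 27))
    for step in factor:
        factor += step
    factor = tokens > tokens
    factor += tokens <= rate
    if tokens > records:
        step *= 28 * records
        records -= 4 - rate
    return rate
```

11

Transformed code:
def run(rate):
    step = 22 // (tokens != 16)
    records = tokens
    if records != factor:
        records = 24 > 28
    for tokens in step:
        handle(factor)
        records = records + 15
    rate = [tokens * (factor - 27) for w in factor]
    for step in factor:
        factor = factor + step
    factor = tokens > tokens
    factor = factor + (tokens <= rate)
    if tokens > records:
        step = step * (28 * records)
        records = records - (4 - rate)
    return rate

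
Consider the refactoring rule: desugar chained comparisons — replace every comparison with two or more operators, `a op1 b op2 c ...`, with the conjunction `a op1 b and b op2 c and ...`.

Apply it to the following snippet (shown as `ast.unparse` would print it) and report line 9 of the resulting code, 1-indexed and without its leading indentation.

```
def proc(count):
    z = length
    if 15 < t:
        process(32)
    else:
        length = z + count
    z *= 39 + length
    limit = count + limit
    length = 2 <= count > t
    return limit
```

Transformed code:
def proc(count):
    z = length
    if 15 < t:
        process(32)
    else:
        length = z + count
    z *= 39 + length
    limit = count + limit
    length = 2 <= count and count > t
    return limit

length = 2 <= count and count > t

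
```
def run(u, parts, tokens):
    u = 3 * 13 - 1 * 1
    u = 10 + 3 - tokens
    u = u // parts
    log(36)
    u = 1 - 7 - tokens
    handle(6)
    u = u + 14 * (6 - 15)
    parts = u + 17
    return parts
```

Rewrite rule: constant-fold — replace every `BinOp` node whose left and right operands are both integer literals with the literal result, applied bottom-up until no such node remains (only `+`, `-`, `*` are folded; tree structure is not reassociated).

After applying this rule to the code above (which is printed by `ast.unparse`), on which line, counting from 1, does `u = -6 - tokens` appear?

6

Transformed code:
def run(u, parts, tokens):
    u = 38
    u = 13 - tokens
    u = u // parts
    log(36)
    u = -6 - tokens
    handle(6)
    u = u + -126
    parts = u + 17
    return parts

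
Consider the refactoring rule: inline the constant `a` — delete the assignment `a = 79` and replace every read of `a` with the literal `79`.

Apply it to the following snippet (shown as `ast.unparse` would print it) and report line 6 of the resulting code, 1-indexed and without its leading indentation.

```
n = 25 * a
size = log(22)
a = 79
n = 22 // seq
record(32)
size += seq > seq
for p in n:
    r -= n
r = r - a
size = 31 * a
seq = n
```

Transformed code:
n = 25 * 79
size = log(22)
n = 22 // seq
record(32)
size += seq > seq
for p in n:
    r -= n
r = r - 79
size = 31 * 79
seq = n

for p in n:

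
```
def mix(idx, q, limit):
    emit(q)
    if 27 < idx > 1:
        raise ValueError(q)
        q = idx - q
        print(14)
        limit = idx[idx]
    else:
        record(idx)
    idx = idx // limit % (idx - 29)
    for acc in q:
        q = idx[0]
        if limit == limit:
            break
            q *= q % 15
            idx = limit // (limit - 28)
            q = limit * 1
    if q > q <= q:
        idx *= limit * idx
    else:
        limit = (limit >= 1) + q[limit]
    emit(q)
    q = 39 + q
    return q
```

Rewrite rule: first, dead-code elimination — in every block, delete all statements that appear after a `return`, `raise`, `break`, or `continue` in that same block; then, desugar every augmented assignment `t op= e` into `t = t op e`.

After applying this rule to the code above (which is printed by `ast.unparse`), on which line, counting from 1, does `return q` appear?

18

Transformed code:
def mix(idx, q, limit):
    emit(q)
    if 27 < idx > 1:
        raise ValueError(q)
    else:
        record(idx)
    idx = idx // limit % (idx - 29)
    for acc in q:
        q = idx[0]
        if limit == limit:
            break
    if q > q <= q:
        idx = idx * (limit * idx)
    else:
        limit = (limit >= 1) + q[limit]
    emit(q)
    q = 39 + q
    return q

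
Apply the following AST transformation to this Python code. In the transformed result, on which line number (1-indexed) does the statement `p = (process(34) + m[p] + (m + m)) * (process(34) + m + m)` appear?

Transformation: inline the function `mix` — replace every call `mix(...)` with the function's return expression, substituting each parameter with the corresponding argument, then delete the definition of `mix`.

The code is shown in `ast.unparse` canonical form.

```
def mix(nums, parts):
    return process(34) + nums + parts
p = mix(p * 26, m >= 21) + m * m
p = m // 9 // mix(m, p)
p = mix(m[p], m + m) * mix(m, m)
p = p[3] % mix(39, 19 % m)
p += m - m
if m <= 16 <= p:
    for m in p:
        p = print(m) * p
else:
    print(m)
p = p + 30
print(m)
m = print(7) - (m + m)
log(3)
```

Transformed code:
p = process(34) + p * 26 + (m >= 21) + m * m
p = m // 9 // (process(34) + m + p)
p = (process(34) + m[p] + (m + m)) * (process(34) + m + m)
p = p[3] % (process(34) + 39 + 19 % m)
p += m - m
if m <= 16 <= p:
    for m in p:
        p = print(m) * p
else:
    print(m)
p = p + 30
print(m)
m = print(7) - (m + m)
log(3)

3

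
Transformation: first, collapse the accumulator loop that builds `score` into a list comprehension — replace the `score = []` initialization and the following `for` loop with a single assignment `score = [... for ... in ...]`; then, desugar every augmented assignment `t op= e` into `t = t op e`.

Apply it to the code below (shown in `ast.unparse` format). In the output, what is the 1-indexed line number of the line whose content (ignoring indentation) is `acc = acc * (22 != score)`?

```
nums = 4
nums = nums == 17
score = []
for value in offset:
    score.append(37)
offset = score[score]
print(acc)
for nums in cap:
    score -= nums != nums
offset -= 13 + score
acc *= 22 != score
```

Transformed code:
nums = 4
nums = nums == 17
score = [37 for value in offset]
offset = score[score]
print(acc)
for nums in cap:
    score = score - (nums != nums)
offset = offset - (13 + score)
acc = acc * (22 != score)

9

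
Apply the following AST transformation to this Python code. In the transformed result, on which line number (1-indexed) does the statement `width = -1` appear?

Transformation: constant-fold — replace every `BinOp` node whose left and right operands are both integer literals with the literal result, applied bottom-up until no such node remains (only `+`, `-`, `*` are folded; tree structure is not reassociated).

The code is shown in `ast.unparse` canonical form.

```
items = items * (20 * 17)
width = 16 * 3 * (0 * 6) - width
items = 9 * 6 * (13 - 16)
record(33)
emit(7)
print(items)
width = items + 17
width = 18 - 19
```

8

Transformed code:
items = items * 340
width = 0 - width
items = -162
record(33)
emit(7)
print(items)
width = items + 17
width = -1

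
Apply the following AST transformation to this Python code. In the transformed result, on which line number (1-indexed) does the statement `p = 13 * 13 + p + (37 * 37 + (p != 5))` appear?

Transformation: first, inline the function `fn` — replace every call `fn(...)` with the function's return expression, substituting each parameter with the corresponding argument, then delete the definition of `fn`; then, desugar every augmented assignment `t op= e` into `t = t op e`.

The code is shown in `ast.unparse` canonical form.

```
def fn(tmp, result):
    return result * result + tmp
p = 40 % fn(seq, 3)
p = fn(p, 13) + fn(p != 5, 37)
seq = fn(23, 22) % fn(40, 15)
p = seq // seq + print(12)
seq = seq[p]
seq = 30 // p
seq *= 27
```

Transformed code:
p = 40 % (3 * 3 + seq)
p = 13 * 13 + p + (37 * 37 + (p != 5))
seq = (22 * 22 + 23) % (15 * 15 + 40)
p = seq // seq + print(12)
seq = seq[p]
seq = 30 // p
seq = seq * 27

2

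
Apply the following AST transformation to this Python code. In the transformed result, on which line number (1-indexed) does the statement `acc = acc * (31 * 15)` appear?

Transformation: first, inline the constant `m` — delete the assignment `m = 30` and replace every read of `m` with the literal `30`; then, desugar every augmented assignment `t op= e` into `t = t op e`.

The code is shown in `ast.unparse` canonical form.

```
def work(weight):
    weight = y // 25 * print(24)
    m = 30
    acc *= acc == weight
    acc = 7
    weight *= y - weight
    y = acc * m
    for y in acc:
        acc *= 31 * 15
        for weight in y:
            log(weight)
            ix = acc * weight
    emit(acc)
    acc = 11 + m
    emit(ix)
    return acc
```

Transformed code:
def work(weight):
    weight = y // 25 * print(24)
    acc = acc * (acc == weight)
    acc = 7
    weight = weight * (y - weight)
    y = acc * 30
    for y in acc:
        acc = acc * (31 * 15)
        for weight in y:
            log(weight)
            ix = acc * weight
    emit(acc)
    acc = 11 + 30
    emit(ix)
    return acc

8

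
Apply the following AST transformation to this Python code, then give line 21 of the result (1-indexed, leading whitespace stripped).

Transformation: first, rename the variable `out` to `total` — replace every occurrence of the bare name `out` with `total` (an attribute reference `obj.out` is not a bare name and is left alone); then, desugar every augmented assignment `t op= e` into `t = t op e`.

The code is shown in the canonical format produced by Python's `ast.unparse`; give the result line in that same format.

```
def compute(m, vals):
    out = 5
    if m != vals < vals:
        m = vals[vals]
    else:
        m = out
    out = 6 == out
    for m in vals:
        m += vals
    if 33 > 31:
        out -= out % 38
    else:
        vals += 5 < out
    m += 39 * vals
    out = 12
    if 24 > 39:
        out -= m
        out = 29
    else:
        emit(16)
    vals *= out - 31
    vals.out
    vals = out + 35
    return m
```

vals = vals * (total - 31)

Transformed code:
def compute(m, vals):
    total = 5
    if m != vals < vals:
        m = vals[vals]
    else:
        m = total
    total = 6 == total
    for m in vals:
        m = m + vals
    if 33 > 31:
        total = total - total % 38
    else:
        vals = vals + (5 < total)
    m = m + 39 * vals
    total = 12
    if 24 > 39:
        total = total - m
        total = 29
    else:
        emit(16)
    vals = vals * (total - 31)
    vals.out
    vals = total + 35
    return m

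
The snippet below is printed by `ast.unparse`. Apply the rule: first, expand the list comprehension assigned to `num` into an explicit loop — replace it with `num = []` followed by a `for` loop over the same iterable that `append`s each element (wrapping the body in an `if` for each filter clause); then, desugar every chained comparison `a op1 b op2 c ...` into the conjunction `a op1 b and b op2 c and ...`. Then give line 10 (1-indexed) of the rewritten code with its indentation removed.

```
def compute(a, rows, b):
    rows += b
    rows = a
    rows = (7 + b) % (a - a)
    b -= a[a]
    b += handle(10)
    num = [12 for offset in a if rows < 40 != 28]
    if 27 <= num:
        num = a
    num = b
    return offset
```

num.append(12)

Transformed code:
def compute(a, rows, b):
    rows += b
    rows = a
    rows = (7 + b) % (a - a)
    b -= a[a]
    b += handle(10)
    num = []
    for offset in a:
        if rows < 40 and 40 != 28:
            num.append(12)
    if 27 <= num:
        num = a
    num = b
    return offset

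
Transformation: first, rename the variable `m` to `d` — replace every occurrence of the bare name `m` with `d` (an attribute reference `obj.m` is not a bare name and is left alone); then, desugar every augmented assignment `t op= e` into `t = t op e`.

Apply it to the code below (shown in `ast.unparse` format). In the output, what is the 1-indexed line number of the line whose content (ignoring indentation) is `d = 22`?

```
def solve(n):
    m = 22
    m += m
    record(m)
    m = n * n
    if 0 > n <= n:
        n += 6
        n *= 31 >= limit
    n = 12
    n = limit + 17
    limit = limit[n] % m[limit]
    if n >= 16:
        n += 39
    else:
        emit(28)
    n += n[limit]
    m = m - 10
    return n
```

2

Transformed code:
def solve(n):
    d = 22
    d = d + d
    record(d)
    d = n * n
    if 0 > n <= n:
        n = n + 6
        n = n * (31 >= limit)
    n = 12
    n = limit + 17
    limit = limit[n] % d[limit]
    if n >= 16:
        n = n + 39
    else:
        emit(28)
    n = n + n[limit]
    d = d - 10
    return n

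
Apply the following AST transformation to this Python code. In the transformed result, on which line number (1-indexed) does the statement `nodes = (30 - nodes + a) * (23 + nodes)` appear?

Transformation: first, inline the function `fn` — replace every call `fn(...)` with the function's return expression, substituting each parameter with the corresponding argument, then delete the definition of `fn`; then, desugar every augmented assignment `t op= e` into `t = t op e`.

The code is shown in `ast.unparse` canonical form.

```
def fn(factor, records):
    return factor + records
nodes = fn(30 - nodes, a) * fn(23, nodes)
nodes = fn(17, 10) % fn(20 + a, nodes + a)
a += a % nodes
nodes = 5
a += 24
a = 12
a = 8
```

Transformed code:
nodes = (30 - nodes + a) * (23 + nodes)
nodes = (17 + 10) % (20 + a + (nodes + a))
a = a + a % nodes
nodes = 5
a = a + 24
a = 12
a = 8

1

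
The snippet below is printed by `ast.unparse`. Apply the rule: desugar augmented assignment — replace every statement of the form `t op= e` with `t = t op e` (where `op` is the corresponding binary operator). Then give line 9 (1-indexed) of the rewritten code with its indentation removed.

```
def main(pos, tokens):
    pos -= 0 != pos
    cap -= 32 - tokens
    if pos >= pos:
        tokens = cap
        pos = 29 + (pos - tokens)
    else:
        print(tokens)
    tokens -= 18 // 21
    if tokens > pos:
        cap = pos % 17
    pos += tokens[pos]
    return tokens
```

Transformed code:
def main(pos, tokens):
    pos = pos - (0 != pos)
    cap = cap - (32 - tokens)
    if pos >= pos:
        tokens = cap
        pos = 29 + (pos - tokens)
    else:
        print(tokens)
    tokens = tokens - 18 // 21
    if tokens > pos:
        cap = pos % 17
    pos = pos + tokens[pos]
    return tokens

tokens = tokens - 18 // 21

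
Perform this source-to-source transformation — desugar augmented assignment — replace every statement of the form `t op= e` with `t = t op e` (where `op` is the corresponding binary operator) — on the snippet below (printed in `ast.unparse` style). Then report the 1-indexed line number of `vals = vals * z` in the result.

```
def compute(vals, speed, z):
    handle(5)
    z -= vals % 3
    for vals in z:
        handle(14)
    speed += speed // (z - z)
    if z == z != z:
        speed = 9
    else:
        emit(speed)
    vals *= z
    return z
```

Transformed code:
def compute(vals, speed, z):
    handle(5)
    z = z - vals % 3
    for vals in z:
        handle(14)
    speed = speed + speed // (z - z)
    if z == z != z:
        speed = 9
    else:
        emit(speed)
    vals = vals * z
    return z

11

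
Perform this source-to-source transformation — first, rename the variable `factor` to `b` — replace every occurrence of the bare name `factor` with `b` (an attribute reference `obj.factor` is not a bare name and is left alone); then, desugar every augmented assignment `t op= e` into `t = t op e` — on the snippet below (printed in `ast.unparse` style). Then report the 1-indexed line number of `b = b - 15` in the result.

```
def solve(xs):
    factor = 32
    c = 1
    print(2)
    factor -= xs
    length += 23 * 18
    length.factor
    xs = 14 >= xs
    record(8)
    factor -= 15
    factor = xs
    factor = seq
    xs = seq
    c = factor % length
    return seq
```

10

Transformed code:
def solve(xs):
    b = 32
    c = 1
    print(2)
    b = b - xs
    length = length + 23 * 18
    length.factor
    xs = 14 >= xs
    record(8)
    b = b - 15
    b = xs
    b = seq
    xs = seq
    c = b % length
    return seq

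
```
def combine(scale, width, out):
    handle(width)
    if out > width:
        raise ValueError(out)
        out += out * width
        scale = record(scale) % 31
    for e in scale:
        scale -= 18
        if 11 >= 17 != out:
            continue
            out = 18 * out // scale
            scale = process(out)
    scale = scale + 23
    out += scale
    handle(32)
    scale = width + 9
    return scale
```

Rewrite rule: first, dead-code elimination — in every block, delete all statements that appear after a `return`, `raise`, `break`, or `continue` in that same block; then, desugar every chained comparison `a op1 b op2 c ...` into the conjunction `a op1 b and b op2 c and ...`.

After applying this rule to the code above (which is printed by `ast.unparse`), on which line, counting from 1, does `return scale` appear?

Transformed code:
def combine(scale, width, out):
    handle(width)
    if out > width:
        raise ValueError(out)
    for e in scale:
        scale -= 18
        if 11 >= 17 and 17 != out:
            continue
    scale = scale + 23
    out += scale
    handle(32)
    scale = width + 9
    return scale

13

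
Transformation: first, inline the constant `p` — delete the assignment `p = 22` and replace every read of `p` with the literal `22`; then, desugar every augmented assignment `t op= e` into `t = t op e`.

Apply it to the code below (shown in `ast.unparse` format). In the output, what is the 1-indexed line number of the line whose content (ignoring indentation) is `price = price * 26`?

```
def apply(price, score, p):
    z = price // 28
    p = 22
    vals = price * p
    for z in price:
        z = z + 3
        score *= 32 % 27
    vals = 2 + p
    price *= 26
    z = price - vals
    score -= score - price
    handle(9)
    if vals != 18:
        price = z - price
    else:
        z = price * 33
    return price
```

Transformed code:
def apply(price, score, p):
    z = price // 28
    vals = price * 22
    for z in price:
        z = z + 3
        score = score * (32 % 27)
    vals = 2 + 22
    price = price * 26
    z = price - vals
    score = score - (score - price)
    handle(9)
    if vals != 18:
        price = z - price
    else:
        z = price * 33
    return price

8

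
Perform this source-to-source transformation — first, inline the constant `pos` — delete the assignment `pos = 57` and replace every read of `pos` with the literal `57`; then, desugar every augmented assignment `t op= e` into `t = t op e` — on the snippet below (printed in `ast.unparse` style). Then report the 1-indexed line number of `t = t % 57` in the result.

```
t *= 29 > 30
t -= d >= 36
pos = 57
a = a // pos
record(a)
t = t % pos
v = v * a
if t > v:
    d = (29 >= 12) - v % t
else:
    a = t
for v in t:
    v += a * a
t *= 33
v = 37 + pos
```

Transformed code:
t = t * (29 > 30)
t = t - (d >= 36)
a = a // 57
record(a)
t = t % 57
v = v * a
if t > v:
    d = (29 >= 12) - v % t
else:
    a = t
for v in t:
    v = v + a * a
t = t * 33
v = 37 + 57

5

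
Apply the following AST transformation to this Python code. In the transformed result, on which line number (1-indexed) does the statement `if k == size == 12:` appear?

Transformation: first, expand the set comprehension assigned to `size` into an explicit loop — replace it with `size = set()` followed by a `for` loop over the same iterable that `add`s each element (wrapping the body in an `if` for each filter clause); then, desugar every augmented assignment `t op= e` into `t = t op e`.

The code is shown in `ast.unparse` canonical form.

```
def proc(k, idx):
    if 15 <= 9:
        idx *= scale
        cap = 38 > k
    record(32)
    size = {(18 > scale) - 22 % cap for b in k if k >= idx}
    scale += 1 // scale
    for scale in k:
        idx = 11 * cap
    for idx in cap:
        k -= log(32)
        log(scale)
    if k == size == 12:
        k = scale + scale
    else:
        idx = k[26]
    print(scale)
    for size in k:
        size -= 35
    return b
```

Transformed code:
def proc(k, idx):
    if 15 <= 9:
        idx = idx * scale
        cap = 38 > k
    record(32)
    size = set()
    for b in k:
        if k >= idx:
            size.add((18 > scale) - 22 % cap)
    scale = scale + 1 // scale
    for scale in k:
        idx = 11 * cap
    for idx in cap:
        k = k - log(32)
        log(scale)
    if k == size == 12:
        k = scale + scale
    else:
        idx = k[26]
    print(scale)
    for size in k:
        size = size - 35
    return b

16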